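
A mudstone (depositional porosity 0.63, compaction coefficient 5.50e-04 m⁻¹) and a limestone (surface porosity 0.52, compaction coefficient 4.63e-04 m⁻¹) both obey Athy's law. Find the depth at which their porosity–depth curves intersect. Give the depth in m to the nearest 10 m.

2210 m

Working in km (1 km = 1000 m; k in km⁻¹ = k in m⁻¹ × 1000):
Set n₀ₐ e^(−kₐZ) = n₀ᵦ e^(−kᵦZ) ⇒ ln(n₀ₐ/n₀ᵦ) = (kₐ − kᵦ)·Z
Z = ln(0.63/0.52) / (0.55 − 0.463) = 0.1919 / 0.087 = 2.206 km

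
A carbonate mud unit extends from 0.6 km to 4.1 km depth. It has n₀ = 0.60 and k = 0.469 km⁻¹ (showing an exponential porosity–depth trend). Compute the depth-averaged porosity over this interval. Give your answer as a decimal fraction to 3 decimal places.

0.222

⟨n⟩ = (1/(Z₂−Z₁)) ∫ n₀ e^(−kZ) dZ = n₀·(e^(−k·Z₁) − e^(−k·Z₂)) / (k·(Z₂−Z₁))
e^(−0.469×0.6) = 0.7547; e^(−0.469×4.1) = 0.1462
⟨n⟩ = 0.6 × (0.7547 − 0.1462) / (0.469 × 3.5) = 0.6 × 0.3707 = 0.2224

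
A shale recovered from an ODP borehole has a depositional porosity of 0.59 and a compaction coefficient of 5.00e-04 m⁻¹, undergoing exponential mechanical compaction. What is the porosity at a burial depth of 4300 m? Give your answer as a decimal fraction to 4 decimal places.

0.0687

Working in km (1 km = 1000 m; c in km⁻¹ = c in m⁻¹ × 1000):
n = n₀·exp(−c·Z) = 0.59 × exp(−0.5 × 4.3) = 0.59 × exp(−2.15)
  = 0.59 × 0.1165 = 0.0687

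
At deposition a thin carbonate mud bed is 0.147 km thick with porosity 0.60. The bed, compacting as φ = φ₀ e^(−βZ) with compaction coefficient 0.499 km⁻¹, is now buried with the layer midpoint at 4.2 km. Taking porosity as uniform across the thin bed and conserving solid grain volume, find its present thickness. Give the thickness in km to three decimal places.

Porosity at 4.2 km: φ = 0.6·exp(−0.499×4.2) = 0.0738
Solid-volume conservation: h(1−φ) = h₀(1−φ₀) ⇒ h = h₀·(1−φ₀)/(1−φ)
h = 0.147 × (1 − 0.6)/(1 − 0.0738) = 0.147 × 0.4319 = 0.0635 km

0.063 km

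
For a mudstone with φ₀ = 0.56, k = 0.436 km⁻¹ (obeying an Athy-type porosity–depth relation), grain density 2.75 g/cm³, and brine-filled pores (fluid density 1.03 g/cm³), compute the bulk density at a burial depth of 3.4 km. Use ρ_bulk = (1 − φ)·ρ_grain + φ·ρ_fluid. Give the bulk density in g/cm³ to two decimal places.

Porosity at depth: φ = 0.56·exp(−0.436×3.4) = 0.56×0.2271 = 0.1272
Bulk density: ρ_b = (1−φ)ρ_g + φ·ρ_f = 0.8728×2.75 + 0.1272×1.03
       = 2.400 + 0.131 = 2.531 g/cm³

2.53 g/cm³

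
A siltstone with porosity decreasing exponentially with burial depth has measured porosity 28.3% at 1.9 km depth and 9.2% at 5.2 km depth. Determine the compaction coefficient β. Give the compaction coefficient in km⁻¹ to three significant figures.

0.341 km⁻¹

Athy: phi(Z) = phi₀ e^(−βZ) ⇒ phi₁/phi₂ = e^{β(Z₂−Z₁)} ⇒ β = ln(phi₁/phi₂)/(Z₂−Z₁)
β = ln(0.283/0.092) / (5.2 − 1.9) = ln(3.076) / 3.3 = 1.1237 / 3.3 = 0.3405 km⁻¹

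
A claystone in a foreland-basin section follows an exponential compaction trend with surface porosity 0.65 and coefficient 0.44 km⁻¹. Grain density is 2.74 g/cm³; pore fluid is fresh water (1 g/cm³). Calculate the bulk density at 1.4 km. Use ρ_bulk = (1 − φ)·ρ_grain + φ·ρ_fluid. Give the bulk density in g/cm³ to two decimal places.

Porosity at depth: φ = 0.65·exp(−0.44×1.4) = 0.65×0.5401 = 0.3511
Bulk density: ρ_b = (1−φ)ρ_g + φ·ρ_f = 0.6489×2.74 + 0.3511×1
       = 1.778 + 0.351 = 2.129 g/cm³

2.13 g/cm³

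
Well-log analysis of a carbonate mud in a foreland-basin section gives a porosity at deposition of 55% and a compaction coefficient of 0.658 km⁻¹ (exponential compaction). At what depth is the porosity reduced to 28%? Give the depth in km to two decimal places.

1.03 km

Invert Athy's law: Z = ln(n₀/n) / c
Z = ln(0.55/0.28) / 0.658 = ln(1.964) / 0.658 = 0.6751 / 0.658 = 1.026 km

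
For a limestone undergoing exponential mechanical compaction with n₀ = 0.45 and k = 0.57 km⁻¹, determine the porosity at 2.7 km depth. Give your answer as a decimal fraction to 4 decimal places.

n = n₀·exp(−k·z) = 0.45 × exp(−0.57 × 2.7) = 0.45 × exp(−1.539)
  = 0.45 × 0.2146 = 0.0966

0.0966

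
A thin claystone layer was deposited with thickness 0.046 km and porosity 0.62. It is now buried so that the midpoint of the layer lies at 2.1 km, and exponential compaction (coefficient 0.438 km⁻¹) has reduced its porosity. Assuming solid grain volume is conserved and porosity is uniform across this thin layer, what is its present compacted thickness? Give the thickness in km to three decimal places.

0.023 km

Porosity at 2.1 km: n = 0.62·exp(−0.438×2.1) = 0.2471
Solid-volume conservation: h(1−n) = h₀(1−n₀) ⇒ h = h₀·(1−n₀)/(1−n)
h = 0.046 × (1 − 0.62)/(1 − 0.2471) = 0.046 × 0.5047 = 0.0232 km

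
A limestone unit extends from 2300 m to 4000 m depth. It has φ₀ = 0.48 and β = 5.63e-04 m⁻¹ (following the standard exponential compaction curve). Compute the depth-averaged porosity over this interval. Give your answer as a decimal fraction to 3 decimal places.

Working in km (1 km = 1000 m; β in km⁻¹ = β in m⁻¹ × 1000):
⟨φ⟩ = (1/(z₂−z₁)) ∫ φ₀ e^(−βz) dz = φ₀·(e^(−β·z₁) − e^(−β·z₂)) / (β·(z₂−z₁))
e^(−0.563×2.3) = 0.2739; e^(−0.563×4) = 0.1052
⟨φ⟩ = 0.48 × (0.2739 − 0.1052) / (0.563 × 1.7) = 0.48 × 0.1763 = 0.0846

0.085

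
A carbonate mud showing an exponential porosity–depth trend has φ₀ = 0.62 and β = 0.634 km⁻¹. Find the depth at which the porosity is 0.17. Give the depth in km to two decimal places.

2.04 km

Invert Athy's law: d = ln(φ₀/φ) / β
d = ln(0.62/0.17) / 0.634 = ln(3.647) / 0.634 = 1.2939 / 0.634 = 2.041 km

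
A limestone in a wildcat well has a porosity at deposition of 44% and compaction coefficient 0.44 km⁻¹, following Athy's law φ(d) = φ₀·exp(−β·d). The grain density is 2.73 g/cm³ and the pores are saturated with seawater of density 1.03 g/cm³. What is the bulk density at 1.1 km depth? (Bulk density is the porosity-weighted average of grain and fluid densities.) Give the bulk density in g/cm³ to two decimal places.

2.27 g/cm³

Porosity at depth: φ = 0.44·exp(−0.44×1.1) = 0.44×0.6163 = 0.2712
Bulk density: ρ_b = (1−φ)ρ_g + φ·ρ_f = 0.7288×2.73 + 0.2712×1.03
       = 1.990 + 0.279 = 2.269 g/cm³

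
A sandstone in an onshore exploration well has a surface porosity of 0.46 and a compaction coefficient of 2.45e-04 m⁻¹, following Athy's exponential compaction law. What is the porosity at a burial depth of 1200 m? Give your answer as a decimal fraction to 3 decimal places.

0.343

Working in km (1 km = 1000 m; c in km⁻¹ = c in m⁻¹ × 1000):
n = n₀·exp(−c·z) = 0.46 × exp(−0.245 × 1.2) = 0.46 × exp(−0.294)
  = 0.46 × 0.7453 = 0.3428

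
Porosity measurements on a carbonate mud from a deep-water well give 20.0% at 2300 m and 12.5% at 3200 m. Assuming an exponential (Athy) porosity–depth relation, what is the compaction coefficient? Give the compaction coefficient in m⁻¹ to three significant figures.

Working in km (1 km = 1000 m; k in km⁻¹ = k in m⁻¹ × 1000):
Athy: phi(d) = phi₀ e^(−kd) ⇒ phi₁/phi₂ = e^{k(d₂−d₁)} ⇒ k = ln(phi₁/phi₂)/(d₂−d₁)
k = ln(0.2/0.125) / (3.2 − 2.3) = ln(1.6) / 0.9 = 0.4700 / 0.9 = 0.5222 km⁻¹

0.000522 m⁻¹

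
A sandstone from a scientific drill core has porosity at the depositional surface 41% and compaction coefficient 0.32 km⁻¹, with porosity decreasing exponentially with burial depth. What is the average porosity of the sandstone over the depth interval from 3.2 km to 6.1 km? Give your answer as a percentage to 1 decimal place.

9.6%

⟨n⟩ = (1/(Z₂−Z₁)) ∫ n₀ e^(−cZ) dZ = n₀·(e^(−c·Z₁) − e^(−c·Z₂)) / (c·(Z₂−Z₁))
e^(−0.32×3.2) = 0.3592; e^(−0.32×6.1) = 0.1420
⟨n⟩ = 0.41 × (0.3592 − 0.1420) / (0.32 × 2.9) = 0.41 × 0.2340 = 0.0959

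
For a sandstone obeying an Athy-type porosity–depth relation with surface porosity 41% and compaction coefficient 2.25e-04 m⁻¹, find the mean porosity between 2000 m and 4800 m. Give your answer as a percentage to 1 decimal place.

Working in km (1 km = 1000 m; c in km⁻¹ = c in m⁻¹ × 1000):
⟨φ⟩ = (1/(z₂−z₁)) ∫ φ₀ e^(−cz) dz = φ₀·(e^(−c·z₁) − e^(−c·z₂)) / (c·(z₂−z₁))
e^(−0.225×2) = 0.6376; e^(−0.225×4.8) = 0.3396
⟨φ⟩ = 0.41 × (0.6376 − 0.3396) / (0.225 × 2.8) = 0.41 × 0.4731 = 0.1940

19.4%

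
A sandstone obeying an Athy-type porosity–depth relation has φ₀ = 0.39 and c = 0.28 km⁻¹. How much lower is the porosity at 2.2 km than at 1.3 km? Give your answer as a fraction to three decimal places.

φ(1.3) = 0.39·e^(−0.28×1.3) = 0.2710
φ(2.2) = 0.39·e^(−0.28×2.2) = 0.2106
Δφ = 0.2710 − 0.2106 = 0.0604

0.060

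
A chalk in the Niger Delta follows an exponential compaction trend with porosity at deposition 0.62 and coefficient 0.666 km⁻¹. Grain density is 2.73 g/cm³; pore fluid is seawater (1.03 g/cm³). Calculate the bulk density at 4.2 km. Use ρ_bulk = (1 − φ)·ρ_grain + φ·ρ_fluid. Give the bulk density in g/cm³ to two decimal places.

Porosity at depth: n = 0.62·exp(−0.666×4.2) = 0.62×0.0610 = 0.0378
Bulk density: ρ_b = (1−n)ρ_g + n·ρ_f = 0.9622×2.73 + 0.0378×1.03
       = 2.627 + 0.039 = 2.666 g/cm³

2.67 g/cm³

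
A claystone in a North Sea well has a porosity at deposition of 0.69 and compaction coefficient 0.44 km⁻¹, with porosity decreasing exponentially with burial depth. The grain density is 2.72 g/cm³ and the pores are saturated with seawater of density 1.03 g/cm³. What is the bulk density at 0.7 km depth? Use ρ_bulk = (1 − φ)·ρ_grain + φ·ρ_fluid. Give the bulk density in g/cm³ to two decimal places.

1.86 g/cm³

Porosity at depth: phi = 0.69·exp(−0.44×0.7) = 0.69×0.7349 = 0.5071
Bulk density: ρ_b = (1−phi)ρ_g + phi·ρ_f = 0.4929×2.72 + 0.5071×1.03
       = 1.341 + 0.522 = 1.863 g/cm³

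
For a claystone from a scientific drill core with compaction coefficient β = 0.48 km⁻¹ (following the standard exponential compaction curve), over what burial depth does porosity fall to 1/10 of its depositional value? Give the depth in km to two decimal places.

4.80 km

φ/φ₀ = 1/10 ⇒ exp(−β·Z) = 1/10 ⇒ Z = ln(10) / β
Z = 2.3026 / 0.48 = 4.797 km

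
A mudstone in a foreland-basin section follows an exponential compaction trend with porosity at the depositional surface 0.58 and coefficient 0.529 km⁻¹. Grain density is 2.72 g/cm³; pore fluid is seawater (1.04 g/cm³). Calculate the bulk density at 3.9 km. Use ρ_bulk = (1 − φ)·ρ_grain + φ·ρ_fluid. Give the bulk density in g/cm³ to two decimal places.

Porosity at depth: φ = 0.58·exp(−0.529×3.9) = 0.58×0.1271 = 0.0737
Bulk density: ρ_b = (1−φ)ρ_g + φ·ρ_f = 0.9263×2.72 + 0.0737×1.04
       = 2.520 + 0.077 = 2.596 g/cm³

2.60 g/cm³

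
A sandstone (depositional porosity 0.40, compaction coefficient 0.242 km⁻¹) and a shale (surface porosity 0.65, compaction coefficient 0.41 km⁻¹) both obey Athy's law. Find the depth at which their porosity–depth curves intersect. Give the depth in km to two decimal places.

Set n₀ₐ e^(−kₐZ) = n₀ᵦ e^(−kᵦZ) ⇒ ln(n₀ₐ/n₀ᵦ) = (kₐ − kᵦ)·Z
Z = ln(0.4/0.65) / (0.242 − 0.41) = -0.4855 / -0.168 = 2.890 km

2.89 km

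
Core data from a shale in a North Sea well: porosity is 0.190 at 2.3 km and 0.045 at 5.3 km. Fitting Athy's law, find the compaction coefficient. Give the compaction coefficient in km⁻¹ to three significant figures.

0.480 km⁻¹

Athy: φ(d) = φ₀ e^(−βd) ⇒ φ₁/φ₂ = e^{β(d₂−d₁)} ⇒ β = ln(φ₁/φ₂)/(d₂−d₁)
β = ln(0.19/0.045) / (5.3 − 2.3) = ln(4.222) / 3 = 1.4404 / 3 = 0.4801 km⁻¹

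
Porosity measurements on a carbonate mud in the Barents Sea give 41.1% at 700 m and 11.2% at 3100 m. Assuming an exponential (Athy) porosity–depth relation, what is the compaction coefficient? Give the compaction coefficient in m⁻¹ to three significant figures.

0.000542 m⁻¹

Working in km (1 km = 1000 m; c in km⁻¹ = c in m⁻¹ × 1000):
Athy: φ(Z) = φ₀ e^(−cZ) ⇒ φ₁/φ₂ = e^{c(Z₂−Z₁)} ⇒ c = ln(φ₁/φ₂)/(Z₂−Z₁)
c = ln(0.411/0.112) / (3.1 − 0.7) = ln(3.67) / 2.4 = 1.3001 / 2.4 = 0.5417 km⁻¹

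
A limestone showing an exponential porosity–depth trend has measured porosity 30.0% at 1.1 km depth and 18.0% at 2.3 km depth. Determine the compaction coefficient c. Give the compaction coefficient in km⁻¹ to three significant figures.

Athy: φ(d) = φ₀ e^(−cd) ⇒ φ₁/φ₂ = e^{c(d₂−d₁)} ⇒ c = ln(φ₁/φ₂)/(d₂−d₁)
c = ln(0.3/0.18) / (2.3 − 1.1) = ln(1.667) / 1.2 = 0.5108 / 1.2 = 0.4257 km⁻¹

0.426 km⁻¹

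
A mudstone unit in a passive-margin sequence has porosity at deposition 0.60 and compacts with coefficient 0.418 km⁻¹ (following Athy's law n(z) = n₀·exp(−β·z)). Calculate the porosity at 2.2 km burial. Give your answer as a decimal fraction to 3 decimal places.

0.239

n = n₀·exp(−β·z) = 0.6 × exp(−0.418 × 2.2) = 0.6 × exp(−0.9196)
  = 0.6 × 0.3987 = 0.2392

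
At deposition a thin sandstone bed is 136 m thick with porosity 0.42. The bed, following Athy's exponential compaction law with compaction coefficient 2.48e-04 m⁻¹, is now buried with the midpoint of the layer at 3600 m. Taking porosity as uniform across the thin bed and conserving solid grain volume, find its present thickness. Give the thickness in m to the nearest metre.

Working in km (1 km = 1000 m; c in km⁻¹ = c in m⁻¹ × 1000):
Porosity at 3.6 km: n = 0.42·exp(−0.248×3.6) = 0.1720
Solid-volume conservation: h(1−n) = h₀(1−n₀) ⇒ h = h₀·(1−n₀)/(1−n)
h = 0.136 × (1 − 0.42)/(1 − 0.1720) = 0.136 × 0.7005 = 0.0953 km

95 m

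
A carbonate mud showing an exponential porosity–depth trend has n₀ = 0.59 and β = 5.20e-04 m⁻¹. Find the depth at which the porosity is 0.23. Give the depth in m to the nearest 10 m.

1810 m

Working in km (1 km = 1000 m; β in km⁻¹ = β in m⁻¹ × 1000):
Invert Athy's law: Z = ln(n₀/n) / β
Z = ln(0.59/0.23) / 0.52 = ln(2.565) / 0.52 = 0.9420 / 0.52 = 1.812 km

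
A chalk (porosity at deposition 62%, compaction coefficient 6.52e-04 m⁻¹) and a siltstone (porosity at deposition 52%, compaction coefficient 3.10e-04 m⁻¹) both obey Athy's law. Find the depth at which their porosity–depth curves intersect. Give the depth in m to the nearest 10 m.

510 m

Working in km (1 km = 1000 m; c in km⁻¹ = c in m⁻¹ × 1000):
Set n₀ₐ e^(−cₐz) = n₀ᵦ e^(−cᵦz) ⇒ ln(n₀ₐ/n₀ᵦ) = (cₐ − cᵦ)·z
z = ln(0.62/0.52) / (0.652 − 0.31) = 0.1759 / 0.342 = 0.514 km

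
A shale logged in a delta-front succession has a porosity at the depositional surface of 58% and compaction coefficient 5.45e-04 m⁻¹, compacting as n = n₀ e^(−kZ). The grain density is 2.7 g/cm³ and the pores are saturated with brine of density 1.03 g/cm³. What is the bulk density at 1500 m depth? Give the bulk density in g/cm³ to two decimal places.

2.27 g/cm³

Working in km (1 km = 1000 m; k in km⁻¹ = k in m⁻¹ × 1000):
Porosity at depth: n = 0.58·exp(−0.545×1.5) = 0.58×0.4415 = 0.2561
Bulk density: ρ_b = (1−n)ρ_g + n·ρ_f = 0.7439×2.7 + 0.2561×1.03
       = 2.009 + 0.264 = 2.272 g/cm³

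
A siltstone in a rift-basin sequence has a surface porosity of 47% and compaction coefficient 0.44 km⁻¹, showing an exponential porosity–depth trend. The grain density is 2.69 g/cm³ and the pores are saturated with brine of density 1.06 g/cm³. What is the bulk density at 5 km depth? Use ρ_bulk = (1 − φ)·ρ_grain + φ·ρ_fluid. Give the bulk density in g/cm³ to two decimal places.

2.61 g/cm³

Porosity at depth: n = 0.47·exp(−0.44×5) = 0.47×0.1108 = 0.0521
Bulk density: ρ_b = (1−n)ρ_g + n·ρ_f = 0.9479×2.69 + 0.0521×1.06
       = 2.550 + 0.055 = 2.605 g/cm³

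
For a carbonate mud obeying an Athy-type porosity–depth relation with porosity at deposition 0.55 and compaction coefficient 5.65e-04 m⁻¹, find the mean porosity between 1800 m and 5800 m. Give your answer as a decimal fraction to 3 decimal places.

Working in km (1 km = 1000 m; β in km⁻¹ = β in m⁻¹ × 1000):
⟨phi⟩ = (1/(d₂−d₁)) ∫ phi₀ e^(−βd) dd = phi₀·(e^(−β·d₁) − e^(−β·d₂)) / (β·(d₂−d₁))
e^(−0.565×1.8) = 0.3617; e^(−0.565×5.8) = 0.0377
⟨phi⟩ = 0.55 × (0.3617 − 0.0377) / (0.565 × 4) = 0.55 × 0.1433 = 0.0788

0.079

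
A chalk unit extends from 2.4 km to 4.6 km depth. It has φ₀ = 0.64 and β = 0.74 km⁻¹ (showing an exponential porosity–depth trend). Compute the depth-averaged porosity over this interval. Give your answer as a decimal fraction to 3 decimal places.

0.053

⟨φ⟩ = (1/(d₂−d₁)) ∫ φ₀ e^(−βd) dd = φ₀·(e^(−β·d₁) − e^(−β·d₂)) / (β·(d₂−d₁))
e^(−0.74×2.4) = 0.1693; e^(−0.74×4.6) = 0.0332
⟨φ⟩ = 0.64 × (0.1693 − 0.0332) / (0.74 × 2.2) = 0.64 × 0.0836 = 0.0535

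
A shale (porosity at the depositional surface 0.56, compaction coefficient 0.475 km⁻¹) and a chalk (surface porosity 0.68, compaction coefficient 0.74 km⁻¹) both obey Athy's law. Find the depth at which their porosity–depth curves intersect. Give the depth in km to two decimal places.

Set n₀ₐ e^(−cₐz) = n₀ᵦ e^(−cᵦz) ⇒ ln(n₀ₐ/n₀ᵦ) = (cₐ − cᵦ)·z
z = ln(0.56/0.68) / (0.475 − 0.74) = -0.1942 / -0.265 = 0.733 km

0.73 km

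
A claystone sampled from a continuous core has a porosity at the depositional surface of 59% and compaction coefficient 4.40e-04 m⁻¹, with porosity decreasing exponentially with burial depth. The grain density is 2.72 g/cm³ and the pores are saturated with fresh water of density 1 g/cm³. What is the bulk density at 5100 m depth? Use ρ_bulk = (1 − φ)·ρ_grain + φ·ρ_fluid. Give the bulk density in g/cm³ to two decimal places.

2.61 g/cm³

Working in km (1 km = 1000 m; k in km⁻¹ = k in m⁻¹ × 1000):
Porosity at depth: φ = 0.59·exp(−0.44×5.1) = 0.59×0.1060 = 0.0626
Bulk density: ρ_b = (1−φ)ρ_g + φ·ρ_f = 0.9374×2.72 + 0.0626×1
       = 2.550 + 0.063 = 2.612 g/cm³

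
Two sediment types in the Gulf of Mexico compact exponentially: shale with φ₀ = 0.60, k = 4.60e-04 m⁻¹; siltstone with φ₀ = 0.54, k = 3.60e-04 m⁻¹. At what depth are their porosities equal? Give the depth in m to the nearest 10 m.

Working in km (1 km = 1000 m; k in km⁻¹ = k in m⁻¹ × 1000):
Set φ₀ₐ e^(−kₐz) = φ₀ᵦ e^(−kᵦz) ⇒ ln(φ₀ₐ/φ₀ᵦ) = (kₐ − kᵦ)·z
z = ln(0.6/0.54) / (0.46 − 0.36) = 0.1054 / 0.1 = 1.054 km

1050 m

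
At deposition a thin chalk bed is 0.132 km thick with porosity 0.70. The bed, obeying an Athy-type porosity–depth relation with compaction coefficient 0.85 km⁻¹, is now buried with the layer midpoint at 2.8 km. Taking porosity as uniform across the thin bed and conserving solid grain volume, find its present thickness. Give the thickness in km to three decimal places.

0.042 km

Porosity at 2.8 km: n = 0.7·exp(−0.85×2.8) = 0.0648
Solid-volume conservation: h(1−n) = h₀(1−n₀) ⇒ h = h₀·(1−n₀)/(1−n)
h = 0.132 × (1 − 0.7)/(1 − 0.0648) = 0.132 × 0.3208 = 0.0423 km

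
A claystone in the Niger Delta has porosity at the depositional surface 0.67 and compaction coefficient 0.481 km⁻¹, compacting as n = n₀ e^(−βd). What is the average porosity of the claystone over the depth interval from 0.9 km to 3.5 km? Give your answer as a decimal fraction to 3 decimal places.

⟨n⟩ = (1/(d₂−d₁)) ∫ n₀ e^(−βd) dd = n₀·(e^(−β·d₁) − e^(−β·d₂)) / (β·(d₂−d₁))
e^(−0.481×0.9) = 0.6486; e^(−0.481×3.5) = 0.1857
⟨n⟩ = 0.67 × (0.6486 − 0.1857) / (0.481 × 2.6) = 0.67 × 0.3701 = 0.2480

0.248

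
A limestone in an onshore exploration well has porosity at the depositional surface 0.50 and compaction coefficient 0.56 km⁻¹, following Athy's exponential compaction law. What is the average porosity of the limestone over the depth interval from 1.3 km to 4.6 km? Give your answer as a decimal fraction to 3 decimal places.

0.110

⟨phi⟩ = (1/(z₂−z₁)) ∫ phi₀ e^(−kz) dz = phi₀·(e^(−k·z₁) − e^(−k·z₂)) / (k·(z₂−z₁))
e^(−0.56×1.3) = 0.4829; e^(−0.56×4.6) = 0.0761
⟨phi⟩ = 0.5 × (0.4829 − 0.0761) / (0.56 × 3.3) = 0.5 × 0.2201 = 0.1101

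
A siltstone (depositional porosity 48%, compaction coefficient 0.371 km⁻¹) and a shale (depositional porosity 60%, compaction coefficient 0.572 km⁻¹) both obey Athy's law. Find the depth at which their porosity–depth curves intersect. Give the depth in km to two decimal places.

1.11 km

Set phi₀ₐ e^(−βₐd) = phi₀ᵦ e^(−βᵦd) ⇒ ln(phi₀ₐ/phi₀ᵦ) = (βₐ − βᵦ)·d
d = ln(0.48/0.6) / (0.371 − 0.572) = -0.2231 / -0.201 = 1.110 km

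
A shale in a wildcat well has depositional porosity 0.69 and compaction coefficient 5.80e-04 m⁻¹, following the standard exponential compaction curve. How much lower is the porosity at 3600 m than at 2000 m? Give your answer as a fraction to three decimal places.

0.131

Working in km (1 km = 1000 m; k in km⁻¹ = k in m⁻¹ × 1000):
phi(2) = 0.69·e^(−0.58×2) = 0.2163
phi(3.6) = 0.69·e^(−0.58×3.6) = 0.0855
Δphi = 0.2163 − 0.0855 = 0.1308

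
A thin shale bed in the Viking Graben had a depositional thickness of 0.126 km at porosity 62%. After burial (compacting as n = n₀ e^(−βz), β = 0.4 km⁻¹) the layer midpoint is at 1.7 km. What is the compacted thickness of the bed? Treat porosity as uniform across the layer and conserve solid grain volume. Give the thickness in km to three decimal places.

0.070 km

Porosity at 1.7 km: n = 0.62·exp(−0.4×1.7) = 0.3141
Solid-volume conservation: h(1−n) = h₀(1−n₀) ⇒ h = h₀·(1−n₀)/(1−n)
h = 0.126 × (1 − 0.62)/(1 − 0.3141) = 0.126 × 0.5540 = 0.0698 km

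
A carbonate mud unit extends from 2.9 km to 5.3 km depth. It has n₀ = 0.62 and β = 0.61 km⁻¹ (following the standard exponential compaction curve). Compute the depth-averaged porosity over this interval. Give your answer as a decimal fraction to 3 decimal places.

⟨n⟩ = (1/(z₂−z₁)) ∫ n₀ e^(−βz) dz = n₀·(e^(−β·z₁) − e^(−β·z₂)) / (β·(z₂−z₁))
e^(−0.61×2.9) = 0.1705; e^(−0.61×5.3) = 0.0394
⟨n⟩ = 0.62 × (0.1705 − 0.0394) / (0.61 × 2.4) = 0.62 × 0.0895 = 0.0555

0.056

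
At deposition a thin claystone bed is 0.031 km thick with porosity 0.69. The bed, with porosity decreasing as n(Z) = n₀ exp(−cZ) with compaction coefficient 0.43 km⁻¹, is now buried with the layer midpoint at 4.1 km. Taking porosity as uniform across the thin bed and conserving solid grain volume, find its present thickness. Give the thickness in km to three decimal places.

0.011 km

Porosity at 4.1 km: n = 0.69·exp(−0.43×4.1) = 0.1184
Solid-volume conservation: h(1−n) = h₀(1−n₀) ⇒ h = h₀·(1−n₀)/(1−n)
h = 0.031 × (1 − 0.69)/(1 − 0.1184) = 0.031 × 0.3516 = 0.0109 km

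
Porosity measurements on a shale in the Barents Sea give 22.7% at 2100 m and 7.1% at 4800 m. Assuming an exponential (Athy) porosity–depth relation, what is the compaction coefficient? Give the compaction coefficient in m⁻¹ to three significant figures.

Working in km (1 km = 1000 m; k in km⁻¹ = k in m⁻¹ × 1000):
Athy: n(z) = n₀ e^(−kz) ⇒ n₁/n₂ = e^{k(z₂−z₁)} ⇒ k = ln(n₁/n₂)/(z₂−z₁)
k = ln(0.227/0.071) / (4.8 − 2.1) = ln(3.197) / 2.7 = 1.1623 / 2.7 = 0.4305 km⁻¹

0.000430 m⁻¹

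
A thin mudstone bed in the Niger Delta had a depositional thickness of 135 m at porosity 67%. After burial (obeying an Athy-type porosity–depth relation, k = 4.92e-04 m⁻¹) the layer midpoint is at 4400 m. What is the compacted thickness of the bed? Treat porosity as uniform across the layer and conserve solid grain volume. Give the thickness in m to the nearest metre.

48 m

Working in km (1 km = 1000 m; k in km⁻¹ = k in m⁻¹ × 1000):
Porosity at 4.4 km: n = 0.67·exp(−0.492×4.4) = 0.0769
Solid-volume conservation: h(1−n) = h₀(1−n₀) ⇒ h = h₀·(1−n₀)/(1−n)
h = 0.135 × (1 − 0.67)/(1 − 0.0769) = 0.135 × 0.3575 = 0.0483 km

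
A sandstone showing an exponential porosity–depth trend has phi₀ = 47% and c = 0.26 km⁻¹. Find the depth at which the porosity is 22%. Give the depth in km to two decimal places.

2.92 km

Invert Athy's law: Z = ln(phi₀/phi) / c
Z = ln(0.47/0.22) / 0.26 = ln(2.136) / 0.26 = 0.7591 / 0.26 = 2.920 km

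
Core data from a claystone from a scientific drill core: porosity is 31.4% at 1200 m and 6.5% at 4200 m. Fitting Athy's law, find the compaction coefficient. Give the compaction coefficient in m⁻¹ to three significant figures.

Working in km (1 km = 1000 m; k in km⁻¹ = k in m⁻¹ × 1000):
Athy: phi(d) = phi₀ e^(−kd) ⇒ phi₁/phi₂ = e^{k(d₂−d₁)} ⇒ k = ln(phi₁/phi₂)/(d₂−d₁)
k = ln(0.314/0.065) / (4.2 − 1.2) = ln(4.831) / 3 = 1.5750 / 3 = 0.525 km⁻¹

0.000525 m⁻¹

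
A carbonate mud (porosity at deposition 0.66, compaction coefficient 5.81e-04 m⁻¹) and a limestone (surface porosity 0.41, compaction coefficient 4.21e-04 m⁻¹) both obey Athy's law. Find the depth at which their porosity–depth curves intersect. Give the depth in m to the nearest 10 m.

Working in km (1 km = 1000 m; k in km⁻¹ = k in m⁻¹ × 1000):
Set n₀ₐ e^(−kₐd) = n₀ᵦ e^(−kᵦd) ⇒ ln(n₀ₐ/n₀ᵦ) = (kₐ − kᵦ)·d
d = ln(0.66/0.41) / (0.581 − 0.421) = 0.4761 / 0.16 = 2.976 km

2980 m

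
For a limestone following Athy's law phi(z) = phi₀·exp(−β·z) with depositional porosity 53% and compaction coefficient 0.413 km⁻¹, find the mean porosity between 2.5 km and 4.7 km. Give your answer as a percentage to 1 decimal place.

12.4%

⟨phi⟩ = (1/(z₂−z₁)) ∫ phi₀ e^(−βz) dz = phi₀·(e^(−β·z₁) − e^(−β·z₂)) / (β·(z₂−z₁))
e^(−0.413×2.5) = 0.3561; e^(−0.413×4.7) = 0.1435
⟨phi⟩ = 0.53 × (0.3561 − 0.1435) / (0.413 × 2.2) = 0.53 × 0.2340 = 0.1240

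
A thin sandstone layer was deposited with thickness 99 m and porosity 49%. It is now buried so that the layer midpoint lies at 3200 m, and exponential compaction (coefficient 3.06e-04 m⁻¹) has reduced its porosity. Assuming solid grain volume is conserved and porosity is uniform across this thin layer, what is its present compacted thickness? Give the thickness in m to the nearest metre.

62 m

Working in km (1 km = 1000 m; k in km⁻¹ = k in m⁻¹ × 1000):
Porosity at 3.2 km: phi = 0.49·exp(−0.306×3.2) = 0.1840
Solid-volume conservation: h(1−phi) = h₀(1−phi₀) ⇒ h = h₀·(1−phi₀)/(1−phi)
h = 0.099 × (1 − 0.49)/(1 − 0.1840) = 0.099 × 0.6250 = 0.0619 km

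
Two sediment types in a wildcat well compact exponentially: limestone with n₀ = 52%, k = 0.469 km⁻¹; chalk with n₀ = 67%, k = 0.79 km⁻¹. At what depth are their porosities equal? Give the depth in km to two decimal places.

0.79 km

Set n₀ₐ e^(−kₐz) = n₀ᵦ e^(−kᵦz) ⇒ ln(n₀ₐ/n₀ᵦ) = (kₐ − kᵦ)·z
z = ln(0.52/0.67) / (0.469 − 0.79) = -0.2534 / -0.321 = 0.790 km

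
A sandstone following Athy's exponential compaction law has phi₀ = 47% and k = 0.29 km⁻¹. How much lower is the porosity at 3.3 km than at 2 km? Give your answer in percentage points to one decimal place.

8.3 percentage points

phi(2) = 0.47·e^(−0.29×2) = 0.2632
phi(3.3) = 0.47·e^(−0.29×3.3) = 0.1805
Δphi = 0.2632 − 0.1805 = 0.0827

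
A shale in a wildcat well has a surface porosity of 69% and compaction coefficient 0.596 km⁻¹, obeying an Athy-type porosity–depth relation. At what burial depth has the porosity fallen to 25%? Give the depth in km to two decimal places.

1.70 km

Invert Athy's law: d = ln(phi₀/phi) / k
d = ln(0.69/0.25) / 0.596 = ln(2.76) / 0.596 = 1.0152 / 0.596 = 1.703 km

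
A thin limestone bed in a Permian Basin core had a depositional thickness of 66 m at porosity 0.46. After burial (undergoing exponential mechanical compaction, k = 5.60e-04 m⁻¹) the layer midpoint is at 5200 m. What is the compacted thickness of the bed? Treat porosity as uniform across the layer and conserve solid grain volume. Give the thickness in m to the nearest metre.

Working in km (1 km = 1000 m; k in km⁻¹ = k in m⁻¹ × 1000):
Porosity at 5.2 km: n = 0.46·exp(−0.56×5.2) = 0.0250
Solid-volume conservation: h(1−n) = h₀(1−n₀) ⇒ h = h₀·(1−n₀)/(1−n)
h = 0.066 × (1 − 0.46)/(1 − 0.0250) = 0.066 × 0.5539 = 0.0366 km

37 m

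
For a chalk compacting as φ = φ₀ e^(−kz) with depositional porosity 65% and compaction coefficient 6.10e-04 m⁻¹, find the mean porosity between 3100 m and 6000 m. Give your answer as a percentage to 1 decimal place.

Working in km (1 km = 1000 m; k in km⁻¹ = k in m⁻¹ × 1000):
⟨φ⟩ = (1/(z₂−z₁)) ∫ φ₀ e^(−kz) dz = φ₀·(e^(−k·z₁) − e^(−k·z₂)) / (k·(z₂−z₁))
e^(−0.61×3.1) = 0.1509; e^(−0.61×6) = 0.0257
⟨φ⟩ = 0.65 × (0.1509 − 0.0257) / (0.61 × 2.9) = 0.65 × 0.0708 = 0.0460

4.6%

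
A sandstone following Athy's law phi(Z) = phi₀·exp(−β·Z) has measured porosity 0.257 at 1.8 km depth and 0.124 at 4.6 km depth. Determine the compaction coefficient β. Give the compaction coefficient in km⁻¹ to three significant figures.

Athy: phi(Z) = phi₀ e^(−βZ) ⇒ phi₁/phi₂ = e^{β(Z₂−Z₁)} ⇒ β = ln(phi₁/phi₂)/(Z₂−Z₁)
β = ln(0.257/0.124) / (4.6 − 1.8) = ln(2.073) / 2.8 = 0.7288 / 2.8 = 0.2603 km⁻¹

0.260 km⁻¹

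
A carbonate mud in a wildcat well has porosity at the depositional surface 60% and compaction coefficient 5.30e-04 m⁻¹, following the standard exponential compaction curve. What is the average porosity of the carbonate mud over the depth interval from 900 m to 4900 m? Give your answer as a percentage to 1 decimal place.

Working in km (1 km = 1000 m; k in km⁻¹ = k in m⁻¹ × 1000):
⟨phi⟩ = (1/(d₂−d₁)) ∫ phi₀ e^(−kd) dd = phi₀·(e^(−k·d₁) − e^(−k·d₂)) / (k·(d₂−d₁))
e^(−0.53×0.9) = 0.6206; e^(−0.53×4.9) = 0.0745
⟨phi⟩ = 0.6 × (0.6206 − 0.0745) / (0.53 × 4) = 0.6 × 0.2576 = 0.1546

15.5%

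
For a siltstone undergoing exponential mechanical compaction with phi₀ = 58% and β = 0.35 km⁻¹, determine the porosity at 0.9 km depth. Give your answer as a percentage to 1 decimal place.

phi = phi₀·exp(−β·Z) = 0.58 × exp(−0.35 × 0.9) = 0.58 × exp(−0.315)
  = 0.58 × 0.7298 = 0.4233

42.3%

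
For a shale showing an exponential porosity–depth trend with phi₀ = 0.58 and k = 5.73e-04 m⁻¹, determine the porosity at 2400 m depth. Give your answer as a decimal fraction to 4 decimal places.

Working in km (1 km = 1000 m; k in km⁻¹ = k in m⁻¹ × 1000):
phi = phi₀·exp(−k·Z) = 0.58 × exp(−0.573 × 2.4) = 0.58 × exp(−1.375)
  = 0.58 × 0.2528 = 0.1466

0.1466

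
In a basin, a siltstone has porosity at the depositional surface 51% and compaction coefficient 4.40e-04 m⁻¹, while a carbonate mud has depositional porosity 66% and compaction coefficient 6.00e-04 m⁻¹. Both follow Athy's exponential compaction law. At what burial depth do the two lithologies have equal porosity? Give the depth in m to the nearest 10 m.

Working in km (1 km = 1000 m; β in km⁻¹ = β in m⁻¹ × 1000):
Set n₀ₐ e^(−βₐZ) = n₀ᵦ e^(−βᵦZ) ⇒ ln(n₀ₐ/n₀ᵦ) = (βₐ − βᵦ)·Z
Z = ln(0.51/0.66) / (0.44 − 0.6) = -0.2578 / -0.16 = 1.611 km

1610 m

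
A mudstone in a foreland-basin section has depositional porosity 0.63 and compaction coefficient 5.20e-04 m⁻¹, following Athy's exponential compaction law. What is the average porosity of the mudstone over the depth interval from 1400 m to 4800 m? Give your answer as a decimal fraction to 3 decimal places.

0.143

Working in km (1 km = 1000 m; β in km⁻¹ = β in m⁻¹ × 1000):
⟨φ⟩ = (1/(z₂−z₁)) ∫ φ₀ e^(−βz) dz = φ₀·(e^(−β·z₁) − e^(−β·z₂)) / (β·(z₂−z₁))
e^(−0.52×1.4) = 0.4829; e^(−0.52×4.8) = 0.0824
⟨φ⟩ = 0.63 × (0.4829 − 0.0824) / (0.52 × 3.4) = 0.63 × 0.2265 = 0.1427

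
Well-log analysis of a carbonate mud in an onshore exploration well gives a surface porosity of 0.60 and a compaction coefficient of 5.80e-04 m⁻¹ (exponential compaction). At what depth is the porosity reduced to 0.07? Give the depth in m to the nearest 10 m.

Working in km (1 km = 1000 m; k in km⁻¹ = k in m⁻¹ × 1000):
Invert Athy's law: d = ln(φ₀/φ) / k
d = ln(0.6/0.07) / 0.58 = ln(8.571) / 0.58 = 2.1484 / 0.58 = 3.704 km

3700 m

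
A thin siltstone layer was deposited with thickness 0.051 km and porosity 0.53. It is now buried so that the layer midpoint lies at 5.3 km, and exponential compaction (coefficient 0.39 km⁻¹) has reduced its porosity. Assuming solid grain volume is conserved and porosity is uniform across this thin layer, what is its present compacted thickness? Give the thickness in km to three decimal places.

Porosity at 5.3 km: phi = 0.53·exp(−0.39×5.3) = 0.0671
Solid-volume conservation: h(1−phi) = h₀(1−phi₀) ⇒ h = h₀·(1−phi₀)/(1−phi)
h = 0.051 × (1 − 0.53)/(1 − 0.0671) = 0.051 × 0.5038 = 0.0257 km

0.026 km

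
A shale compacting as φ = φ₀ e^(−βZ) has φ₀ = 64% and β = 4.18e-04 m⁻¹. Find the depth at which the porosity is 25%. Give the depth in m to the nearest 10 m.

Working in km (1 km = 1000 m; β in km⁻¹ = β in m⁻¹ × 1000):
Invert Athy's law: Z = ln(φ₀/φ) / β
Z = ln(0.64/0.25) / 0.418 = ln(2.56) / 0.418 = 0.9400 / 0.418 = 2.249 km

2250 m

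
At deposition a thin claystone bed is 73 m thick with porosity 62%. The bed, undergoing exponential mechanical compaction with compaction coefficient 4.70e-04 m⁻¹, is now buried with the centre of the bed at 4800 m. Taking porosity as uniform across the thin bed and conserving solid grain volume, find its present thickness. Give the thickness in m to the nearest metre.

30 m

Working in km (1 km = 1000 m; k in km⁻¹ = k in m⁻¹ × 1000):
Porosity at 4.8 km: n = 0.62·exp(−0.47×4.8) = 0.0650
Solid-volume conservation: h(1−n) = h₀(1−n₀) ⇒ h = h₀·(1−n₀)/(1−n)
h = 0.073 × (1 − 0.62)/(1 − 0.0650) = 0.073 × 0.4064 = 0.0297 km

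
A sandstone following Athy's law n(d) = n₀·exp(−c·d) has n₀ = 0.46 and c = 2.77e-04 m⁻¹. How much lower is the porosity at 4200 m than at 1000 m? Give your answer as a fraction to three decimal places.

Working in km (1 km = 1000 m; c in km⁻¹ = c in m⁻¹ × 1000):
n(1) = 0.46·e^(−0.277×1) = 0.3487
n(4.2) = 0.46·e^(−0.277×4.2) = 0.1437
Δn = 0.3487 − 0.1437 = 0.2050

0.205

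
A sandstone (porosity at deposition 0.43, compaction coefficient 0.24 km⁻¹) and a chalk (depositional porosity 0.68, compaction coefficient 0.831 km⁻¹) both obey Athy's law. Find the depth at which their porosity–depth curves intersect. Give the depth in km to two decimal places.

Set φ₀ₐ e^(−βₐz) = φ₀ᵦ e^(−βᵦz) ⇒ ln(φ₀ₐ/φ₀ᵦ) = (βₐ − βᵦ)·z
z = ln(0.43/0.68) / (0.24 − 0.831) = -0.4583 / -0.591 = 0.775 km

0.78 km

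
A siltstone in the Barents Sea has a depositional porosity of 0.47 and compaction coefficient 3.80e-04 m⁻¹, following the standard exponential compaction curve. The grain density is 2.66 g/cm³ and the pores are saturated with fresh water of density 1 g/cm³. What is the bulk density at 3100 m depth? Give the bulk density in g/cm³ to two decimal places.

2.42 g/cm³

Working in km (1 km = 1000 m; β in km⁻¹ = β in m⁻¹ × 1000):
Porosity at depth: φ = 0.47·exp(−0.38×3.1) = 0.47×0.3079 = 0.1447
Bulk density: ρ_b = (1−φ)ρ_g + φ·ρ_f = 0.8553×2.66 + 0.1447×1
       = 2.275 + 0.145 = 2.420 g/cm³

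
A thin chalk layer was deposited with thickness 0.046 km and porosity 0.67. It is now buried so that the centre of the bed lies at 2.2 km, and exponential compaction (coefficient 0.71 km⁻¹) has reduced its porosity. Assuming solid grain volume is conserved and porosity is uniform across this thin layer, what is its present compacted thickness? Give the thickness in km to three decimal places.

0.018 km

Porosity at 2.2 km: phi = 0.67·exp(−0.71×2.2) = 0.1405
Solid-volume conservation: h(1−phi) = h₀(1−phi₀) ⇒ h = h₀·(1−phi₀)/(1−phi)
h = 0.046 × (1 − 0.67)/(1 − 0.1405) = 0.046 × 0.3839 = 0.0177 km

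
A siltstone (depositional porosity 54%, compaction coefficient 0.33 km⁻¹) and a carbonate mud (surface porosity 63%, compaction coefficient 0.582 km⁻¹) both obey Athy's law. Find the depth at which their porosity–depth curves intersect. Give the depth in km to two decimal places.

Set n₀ₐ e^(−βₐz) = n₀ᵦ e^(−βᵦz) ⇒ ln(n₀ₐ/n₀ᵦ) = (βₐ − βᵦ)·z
z = ln(0.54/0.63) / (0.33 − 0.582) = -0.1542 / -0.252 = 0.612 km

0.61 km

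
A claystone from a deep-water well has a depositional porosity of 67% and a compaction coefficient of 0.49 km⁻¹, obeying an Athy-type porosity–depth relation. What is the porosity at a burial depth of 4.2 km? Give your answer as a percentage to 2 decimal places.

φ = φ₀·exp(−k·Z) = 0.67 × exp(−0.49 × 4.2) = 0.67 × exp(−2.058)
  = 0.67 × 0.1277 = 0.0856

8.56%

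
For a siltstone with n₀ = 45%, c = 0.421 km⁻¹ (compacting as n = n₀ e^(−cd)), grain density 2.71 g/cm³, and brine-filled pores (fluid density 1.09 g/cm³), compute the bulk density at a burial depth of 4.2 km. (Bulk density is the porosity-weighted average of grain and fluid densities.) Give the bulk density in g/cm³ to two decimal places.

Porosity at depth: n = 0.45·exp(−0.421×4.2) = 0.45×0.1706 = 0.0768
Bulk density: ρ_b = (1−n)ρ_g + n·ρ_f = 0.9232×2.71 + 0.0768×1.09
       = 2.502 + 0.084 = 2.586 g/cm³

2.59 g/cm³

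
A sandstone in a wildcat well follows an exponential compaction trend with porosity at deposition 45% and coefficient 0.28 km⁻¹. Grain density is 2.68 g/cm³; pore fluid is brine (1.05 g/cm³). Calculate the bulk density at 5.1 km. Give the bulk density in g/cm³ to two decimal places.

Porosity at depth: phi = 0.45·exp(−0.28×5.1) = 0.45×0.2398 = 0.1079
Bulk density: ρ_b = (1−phi)ρ_g + phi·ρ_f = 0.8921×2.68 + 0.1079×1.05
       = 2.391 + 0.113 = 2.504 g/cm³

2.50 g/cm³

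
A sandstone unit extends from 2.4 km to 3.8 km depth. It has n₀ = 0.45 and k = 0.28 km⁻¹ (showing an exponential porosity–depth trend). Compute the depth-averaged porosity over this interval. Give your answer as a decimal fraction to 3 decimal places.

0.190

⟨n⟩ = (1/(z₂−z₁)) ∫ n₀ e^(−kz) dz = n₀·(e^(−k·z₁) − e^(−k·z₂)) / (k·(z₂−z₁))
e^(−0.28×2.4) = 0.5107; e^(−0.28×3.8) = 0.3451
⟨n⟩ = 0.45 × (0.5107 − 0.3451) / (0.28 × 1.4) = 0.45 × 0.4225 = 0.1901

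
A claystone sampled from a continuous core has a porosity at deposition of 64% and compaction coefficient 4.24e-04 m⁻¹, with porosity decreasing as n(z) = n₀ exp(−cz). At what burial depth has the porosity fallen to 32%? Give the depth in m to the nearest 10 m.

Working in km (1 km = 1000 m; c in km⁻¹ = c in m⁻¹ × 1000):
Invert Athy's law: z = ln(n₀/n) / c
z = ln(0.64/0.32) / 0.424 = ln(2) / 0.424 = 0.6931 / 0.424 = 1.635 km

1630 m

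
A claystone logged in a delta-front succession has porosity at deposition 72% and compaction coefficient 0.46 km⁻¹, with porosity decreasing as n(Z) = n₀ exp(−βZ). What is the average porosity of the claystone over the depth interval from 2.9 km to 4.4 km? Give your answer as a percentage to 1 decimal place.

⟨n⟩ = (1/(Z₂−Z₁)) ∫ n₀ e^(−βZ) dZ = n₀·(e^(−β·Z₁) − e^(−β·Z₂)) / (β·(Z₂−Z₁))
e^(−0.46×2.9) = 0.2634; e^(−0.46×4.4) = 0.1321
⟨n⟩ = 0.72 × (0.2634 − 0.1321) / (0.46 × 1.5) = 0.72 × 0.1903 = 0.1370

13.7%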